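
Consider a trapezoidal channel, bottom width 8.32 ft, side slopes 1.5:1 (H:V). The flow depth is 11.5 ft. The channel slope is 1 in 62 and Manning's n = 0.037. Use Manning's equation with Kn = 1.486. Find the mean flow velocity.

With bottom width b = 8.32 ft and side slope z = 1.5: A = (b + zy)y = (8.32 + 1.5×11.5)×11.5 = 294.1 ft²; P = b + 2y√(1+z²) = 8.32 + 2×11.5×1.803 = 49.78 ft.
Hydraulic radius R = A/P = 294.1/49.78 = 5.907 ft.
From Manning's equation, V = (1.486/n) R^(2/3) S^(1/2) = (1.486/0.037) × 5.907^(2/3) × 0.01613^(1/2) = 16.7 ft/s.

V = 16.7 ft/s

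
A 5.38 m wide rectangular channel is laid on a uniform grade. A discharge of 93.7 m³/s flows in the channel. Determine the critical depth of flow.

y_c = 3.14 m

For a rectangular channel, critical depth y_c = (q²/g)^(1/3) where q = Q/b = 93.7/5.38 = 17.42 m²/s.
So y_c = (17.42²/9.81)^(1/3) = 3.14 m.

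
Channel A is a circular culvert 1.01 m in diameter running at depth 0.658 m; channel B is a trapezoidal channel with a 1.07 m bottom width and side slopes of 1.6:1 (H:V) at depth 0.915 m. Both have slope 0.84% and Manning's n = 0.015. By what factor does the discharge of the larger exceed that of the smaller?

Channel A: For a circular section of diameter D = 1.01 m at depth y = 0.658 m, the central angle is θ = 2 arccos(1 − 2y/D) = 3.757 rad. Then A = (D²/8)(θ − sin θ) = 0.5527 m² and P = Dθ/2 = 1.897 m. Hydraulic radius R = A/P = 0.5527/1.897 = 0.2913 m. Q_A = (1/0.015)·0.5527·0.2913^(2/3)·√0.0084 = 1.484 m³/s.
Channel B: With bottom width b = 1.07 m and side slope z = 1.6: A = (b + zy)y = (1.07 + 1.6×0.915)×0.915 = 2.319 m²; P = b + 2y√(1+z²) = 1.07 + 2×0.915×1.887 = 4.523 m. Hydraulic radius R = A/P = 2.319/4.523 = 0.5126 m. Q_B = (1/0.015)·2.319·0.5126^(2/3)·√0.0084 = 9.074 m³/s.
The larger discharge is 9.074 m³/s and the smaller is 1.484 m³/s; the ratio is 6.11.

6.11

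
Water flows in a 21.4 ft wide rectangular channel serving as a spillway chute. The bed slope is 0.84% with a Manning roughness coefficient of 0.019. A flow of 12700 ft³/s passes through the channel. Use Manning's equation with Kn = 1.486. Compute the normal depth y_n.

Manning's equation rearranged: A R^(2/3) = nQ / (1.486·√S) = 0.019 × 12700 / (1.486 × √0.0084) = 1772.
Try y = 17.4 ft: A R^(2/3) = 1314 — low.
Try y = 28.2 ft: A R^(2/3) = 2365 — high.
Try y = 22.2 ft: A R^(2/3) = 1775 — ≈ 1772.

y_n = 22.2 ft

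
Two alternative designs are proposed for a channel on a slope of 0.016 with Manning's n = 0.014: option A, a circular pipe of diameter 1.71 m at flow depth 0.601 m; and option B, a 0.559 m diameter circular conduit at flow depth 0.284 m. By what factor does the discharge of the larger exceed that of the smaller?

10.2

Channel A: For a circular section of diameter D = 1.71 m at depth y = 0.601 m, the central angle is θ = 2 arccos(1 − 2y/D) = 2.538 rad. Then A = (D²/8)(θ − sin θ) = 0.7204 m² and P = Dθ/2 = 2.17 m. Hydraulic radius R = A/P = 0.7204/2.17 = 0.332 m. Q_A = (1/0.014)·0.7204·0.332^(2/3)·√0.016 = 3.121 m³/s.
Channel B: For a circular section of diameter D = 0.559 m at depth y = 0.284 m, the central angle is θ = 2 arccos(1 − 2y/D) = 3.174 rad. Then A = (D²/8)(θ − sin θ) = 0.1252 m² and P = Dθ/2 = 0.8871 m. Hydraulic radius R = A/P = 0.1252/0.8871 = 0.1412 m. Q_B = (1/0.014)·0.1252·0.1412^(2/3)·√0.016 = 0.3068 m³/s.
The larger discharge is 3.121 m³/s and the smaller is 0.3068 m³/s; the ratio is 10.2.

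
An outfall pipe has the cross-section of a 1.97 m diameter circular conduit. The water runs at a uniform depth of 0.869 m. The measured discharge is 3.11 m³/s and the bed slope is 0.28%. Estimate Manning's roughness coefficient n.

For a circular section of diameter D = 1.97 m at depth y = 0.869 m, the central angle is θ = 2 arccos(1 − 2y/D) = 2.906 rad. Then A = (D²/8)(θ − sin θ) = 1.296 m² and P = Dθ/2 = 2.862 m.
Hydraulic radius R = A/P = 1.296/2.862 = 0.4529 m.
Rearranging Manning's equation: n = (1/Q) A R^(2/3) S^(1/2) = (1/3.11) × 1.296 × 0.4529^(2/3) × √0.0028 = 0.013.

n = 0.013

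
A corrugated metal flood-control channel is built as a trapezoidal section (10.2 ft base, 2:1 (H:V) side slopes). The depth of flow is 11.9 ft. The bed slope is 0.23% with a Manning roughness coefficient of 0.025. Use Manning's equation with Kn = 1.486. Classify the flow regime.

subcritical

With bottom width b = 10.2 ft and side slope z = 2: A = (b + zy)y = (10.2 + 2×11.9)×11.9 = 404.6 ft²; P = b + 2y√(1+z²) = 10.2 + 2×11.9×2.236 = 63.42 ft.
Hydraulic radius R = A/P = 404.6/63.42 = 6.38 ft.
V = (1.486/n) R^(2/3) √S = (1.486/0.025) × 6.38^(2/3) × √0.0023 = 9.806 ft/s. Hydraulic depth D_h = A/T = 404.6/57.8 = 7 ft.
Froude number Fr = V/√(g·D_h) = 9.806/√(32.2×7) = 0.653, which is less than 1, so the flow is subcritical.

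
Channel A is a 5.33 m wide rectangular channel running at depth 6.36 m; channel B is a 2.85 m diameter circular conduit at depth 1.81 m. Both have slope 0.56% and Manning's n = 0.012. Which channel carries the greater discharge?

channel A

Channel A: Flow area A = b·y = 5.33 × 6.36 = 33.9 m². Wetted perimeter P = b + 2y = 5.33 + 2×6.36 = 18.05 m. Hydraulic radius R = A/P = 33.9/18.05 = 1.878 m. Q_A = (1/0.012)·33.9·1.878^(2/3)·√0.0056 = 321.8 m³/s.
Channel B: For a circular section of diameter D = 2.85 m at depth y = 1.81 m, the central angle is θ = 2 arccos(1 − 2y/D) = 3.689 rad. Then A = (D²/8)(θ − sin θ) = 4.273 m² and P = Dθ/2 = 5.256 m. Hydraulic radius R = A/P = 4.273/5.256 = 0.813 m. Q_B = (1/0.012)·4.273·0.813^(2/3)·√0.0056 = 23.21 m³/s.
Q_A = 321.8 m³/s vs Q_B = 23.21 m³/s, so channel A carries more.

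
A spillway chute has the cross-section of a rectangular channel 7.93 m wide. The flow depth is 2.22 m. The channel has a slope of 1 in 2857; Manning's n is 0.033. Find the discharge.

Q = 12.6 m³/s

Flow area A = b·y = 7.93 × 2.22 = 17.6 m². Wetted perimeter P = b + 2y = 7.93 + 2×2.22 = 12.37 m.
Hydraulic radius R = A/P = 17.6/12.37 = 1.423 m.
Manning's equation: Q = (1/n) A R^(2/3) S^(1/2) = (1/0.033) × 17.6 × 1.423^(2/3) × 0.00035^(1/2) = 12.6 m³/s.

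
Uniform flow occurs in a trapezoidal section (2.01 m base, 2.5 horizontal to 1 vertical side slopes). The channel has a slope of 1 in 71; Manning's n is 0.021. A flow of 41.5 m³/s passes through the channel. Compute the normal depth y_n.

y_n = 1.46 m

Manning's equation rearranged: A R^(2/3) = nQ / (1·√S) = 0.021 × 41.5 / (√0.01408) = 7.343.
Try y = 1.22 m: A R^(2/3) = 4.957 — too small.
Try y = 1.59 m: A R^(2/3) = 8.871 — too large.
Try y = 1.46 m: A R^(2/3) = 7.34 — ≈ 7.343.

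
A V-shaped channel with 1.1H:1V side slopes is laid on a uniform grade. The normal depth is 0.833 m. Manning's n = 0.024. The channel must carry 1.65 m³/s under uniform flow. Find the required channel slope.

S = 0.0129

For a triangular section with side slope z = 1.1: A = zy² = 1.1×0.833² = 0.7633 m²; P = 2y√(1+z²) = 2×0.833×1.487 = 2.477 m.
Hydraulic radius R = A/P = 0.7633/2.477 = 0.3082 m.
From Manning's equation, S = [nQ / (1 A R^(2/3))]² = [0.024 × 1.65 / (1 × 0.7633 × 0.3082^(2/3))]² = 0.0129.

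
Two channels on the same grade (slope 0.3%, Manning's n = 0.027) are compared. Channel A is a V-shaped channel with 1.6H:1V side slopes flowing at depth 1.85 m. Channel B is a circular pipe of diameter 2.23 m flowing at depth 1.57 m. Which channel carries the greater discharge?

channel A

Channel A: For a triangular section with side slope z = 1.6: A = zy² = 1.6×1.85² = 5.476 m²; P = 2y√(1+z²) = 2×1.85×1.887 = 6.981 m. Hydraulic radius R = A/P = 5.476/6.981 = 0.7844 m. Q_A = (1/0.027)·5.476·0.7844^(2/3)·√0.003 = 9.448 m³/s.
Channel B: For a circular section of diameter D = 2.23 m at depth y = 1.57 m, the central angle is θ = 2 arccos(1 − 2y/D) = 3.982 rad. Then A = (D²/8)(θ − sin θ) = 2.939 m² and P = Dθ/2 = 4.44 m. Hydraulic radius R = A/P = 2.939/4.44 = 0.6618 m. Q_B = (1/0.027)·2.939·0.6618^(2/3)·√0.003 = 4.527 m³/s.
Q_A = 9.448 m³/s vs Q_B = 4.527 m³/s, so channel A carries more.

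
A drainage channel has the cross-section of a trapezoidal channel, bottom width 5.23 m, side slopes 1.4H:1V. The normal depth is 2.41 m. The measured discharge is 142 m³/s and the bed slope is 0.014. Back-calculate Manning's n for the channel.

n = 0.023

With bottom width b = 5.23 m and side slope z = 1.4: A = (b + zy)y = (5.23 + 1.4×2.41)×2.41 = 20.74 m²; P = b + 2y√(1+z²) = 5.23 + 2×2.41×1.72 = 13.52 m.
Hydraulic radius R = A/P = 20.74/13.52 = 1.533 m.
Rearranging Manning's equation: n = (1/Q) A R^(2/3) S^(1/2) = (1/142) × 20.74 × 1.533^(2/3) × √0.014 = 0.023.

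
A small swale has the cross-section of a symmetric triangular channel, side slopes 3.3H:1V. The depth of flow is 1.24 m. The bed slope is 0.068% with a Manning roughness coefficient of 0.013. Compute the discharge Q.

Q = 7.19 m³/s

For a triangular section with side slope z = 3.3: A = zy² = 3.3×1.24² = 5.074 m²; P = 2y√(1+z²) = 2×1.24×3.448 = 8.552 m.
Hydraulic radius R = A/P = 5.074/8.552 = 0.5934 m.
Manning's equation: Q = (1/n) A R^(2/3) S^(1/2) = (1/0.013) × 5.074 × 0.5934^(2/3) × 0.00068^(1/2) = 7.19 m³/s.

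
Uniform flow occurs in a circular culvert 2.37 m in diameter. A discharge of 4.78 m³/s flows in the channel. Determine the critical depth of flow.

At critical depth, Q² T / (g A³) = 1, i.e. A³/T = Q²/g = 4.78²/9.81 = 2.329.
Trying y = 1.21 m: A³/T = 4.904 — high.
Trying y = 0.996 m: A³/T = 2.329 — ≈ 2.329.

y_c = 0.996 m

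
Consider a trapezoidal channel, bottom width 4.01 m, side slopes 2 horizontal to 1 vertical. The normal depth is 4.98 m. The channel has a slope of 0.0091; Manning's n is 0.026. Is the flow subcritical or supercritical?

supercritical

With bottom width b = 4.01 m and side slope z = 2: A = (b + zy)y = (4.01 + 2×4.98)×4.98 = 69.57 m²; P = b + 2y√(1+z²) = 4.01 + 2×4.98×2.236 = 26.28 m.
Hydraulic radius R = A/P = 69.57/26.28 = 2.647 m.
V = (1/n) R^(2/3) √S = (1/0.026) × 2.647^(2/3) × √0.0091 = 7.021 m/s. Hydraulic depth D_h = A/T = 69.57/23.93 = 2.907 m.
Froude number Fr = V/√(g·D_h) = 7.021/√(9.81×2.907) = 1.31, which is greater than 1, so the flow is supercritical.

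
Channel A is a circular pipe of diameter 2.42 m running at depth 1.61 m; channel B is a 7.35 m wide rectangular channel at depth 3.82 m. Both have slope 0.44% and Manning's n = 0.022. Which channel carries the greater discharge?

channel B

Channel A: For a circular section of diameter D = 2.42 m at depth y = 1.61 m, the central angle is θ = 2 arccos(1 − 2y/D) = 3.815 rad. Then A = (D²/8)(θ − sin θ) = 3.25 m² and P = Dθ/2 = 4.617 m. Hydraulic radius R = A/P = 3.25/4.617 = 0.7039 m. Q_A = (1/0.022)·3.25·0.7039^(2/3)·√0.0044 = 7.754 m³/s.
Channel B: Flow area A = b·y = 7.35 × 3.82 = 28.08 m². Wetted perimeter P = b + 2y = 7.35 + 2×3.82 = 14.99 m. Hydraulic radius R = A/P = 28.08/14.99 = 1.873 m. Q_B = (1/0.022)·28.08·1.873^(2/3)·√0.0044 = 128.6 m³/s.
Q_A = 7.754 m³/s vs Q_B = 128.6 m³/s, so channel B carries more.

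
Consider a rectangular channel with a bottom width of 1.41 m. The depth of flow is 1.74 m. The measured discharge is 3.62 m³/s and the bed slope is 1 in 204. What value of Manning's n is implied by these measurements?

n = 0.03

Flow area A = b·y = 1.41 × 1.74 = 2.453 m². Wetted perimeter P = b + 2y = 1.41 + 2×1.74 = 4.89 m.
Hydraulic radius R = A/P = 2.453/4.89 = 0.5017 m.
Rearranging Manning's equation: n = (1/Q) A R^(2/3) S^(1/2) = (1/3.62) × 2.453 × 0.5017^(2/3) × √0.004902 = 0.03.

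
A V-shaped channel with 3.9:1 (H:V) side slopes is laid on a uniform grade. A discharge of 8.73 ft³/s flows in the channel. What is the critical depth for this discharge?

At critical depth, Q² T / (g A³) = 1, i.e. A³/T = Q²/g = 8.73²/32.2 = 2.367.
Trying y = 0.602 ft: A³/T = 0.6013 — short.
Trying y = 0.887 ft: A³/T = 4.176 — over.
Trying y = 0.792 ft: A³/T = 2.37 — matches.

y_c = 0.792 ft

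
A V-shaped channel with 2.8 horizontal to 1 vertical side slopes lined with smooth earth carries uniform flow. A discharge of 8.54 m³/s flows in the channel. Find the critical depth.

At critical depth, Q² T / (g A³) = 1, i.e. A³/T = Q²/g = 8.54²/9.81 = 7.434.
Trying y = 1.36 m: A³/T = 18.24 — too large.
Trying y = 0.965 m: A³/T = 3.28 — too small.
Trying y = 1.14 m: A³/T = 7.548 — ≈ 7.434.

y_c = 1.14 m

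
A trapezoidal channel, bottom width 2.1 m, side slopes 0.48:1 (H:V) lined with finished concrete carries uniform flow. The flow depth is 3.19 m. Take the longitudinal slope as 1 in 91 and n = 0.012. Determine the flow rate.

With bottom width b = 2.1 m and side slope z = 0.48: A = (b + zy)y = (2.1 + 0.48×3.19)×3.19 = 11.58 m²; P = b + 2y√(1+z²) = 2.1 + 2×3.19×1.109 = 9.177 m.
Hydraulic radius R = A/P = 11.58/9.177 = 1.262 m.
Manning's equation: Q = (1/n) A R^(2/3) S^(1/2) = (1/0.012) × 11.58 × 1.262^(2/3) × 0.01099^(1/2) = 118 m³/s.

Q = 118 m³/s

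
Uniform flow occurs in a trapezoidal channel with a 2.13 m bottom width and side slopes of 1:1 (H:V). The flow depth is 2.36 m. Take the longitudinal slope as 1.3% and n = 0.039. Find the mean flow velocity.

V = 3.31 m/s

With bottom width b = 2.13 m and side slope z = 1: A = (b + zy)y = (2.13 + 1×2.36)×2.36 = 10.6 m²; P = b + 2y√(1+z²) = 2.13 + 2×2.36×1.414 = 8.805 m.
Hydraulic radius R = A/P = 10.6/8.805 = 1.203 m.
From Manning's equation, V = (1/n) R^(2/3) S^(1/2) = (1/0.039) × 1.203^(2/3) × 0.013^(1/2) = 3.31 m/s.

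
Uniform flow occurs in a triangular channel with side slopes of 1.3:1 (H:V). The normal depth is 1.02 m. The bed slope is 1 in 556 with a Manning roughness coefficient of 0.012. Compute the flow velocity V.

For a triangular section with side slope z = 1.3: A = zy² = 1.3×1.02² = 1.353 m²; P = 2y√(1+z²) = 2×1.02×1.64 = 3.346 m.
Hydraulic radius R = A/P = 1.353/3.346 = 0.4042 m.
From Manning's equation, V = (1/n) R^(2/3) S^(1/2) = (1/0.012) × 0.4042^(2/3) × 0.001799^(1/2) = 1.93 m/s.

V = 1.93 m/s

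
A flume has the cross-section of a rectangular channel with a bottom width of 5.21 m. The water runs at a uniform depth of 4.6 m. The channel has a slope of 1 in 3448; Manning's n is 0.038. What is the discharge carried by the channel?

Q = 15.1 m³/s

Flow area A = b·y = 5.21 × 4.6 = 23.97 m². Wetted perimeter P = b + 2y = 5.21 + 2×4.6 = 14.41 m.
Hydraulic radius R = A/P = 23.97/14.41 = 1.663 m.
Manning's equation: Q = (1/n) A R^(2/3) S^(1/2) = (1/0.038) × 23.97 × 1.663^(2/3) × 0.00029^(1/2) = 15.1 m³/s.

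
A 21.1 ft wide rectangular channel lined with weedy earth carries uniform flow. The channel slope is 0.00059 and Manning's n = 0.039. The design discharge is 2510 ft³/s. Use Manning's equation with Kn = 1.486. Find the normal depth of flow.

y_n = 32.3 ft

Manning's equation rearranged: A R^(2/3) = nQ / (1.486·√S) = 0.039 × 2510 / (1.486 × √0.00059) = 2712.
At y = 28.1 ft: A R^(2/3) = 2306 — short.
At y = 36.4 ft: A R^(2/3) = 3118 — over.
At y = 32.3 ft: A R^(2/3) = 2715 — close enough.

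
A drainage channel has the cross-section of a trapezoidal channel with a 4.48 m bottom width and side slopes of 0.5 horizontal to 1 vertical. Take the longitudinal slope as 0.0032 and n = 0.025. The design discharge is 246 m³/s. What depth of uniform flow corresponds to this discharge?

Manning's equation rearranged: A R^(2/3) = nQ / (1·√S) = 0.025 × 246 / (√0.0032) = 108.7.
Try y = 8.04 m: A R^(2/3) = 143.5 — over.
Try y = 5.85 m: A R^(2/3) = 79.09 — short.
Try y = 6.95 m: A R^(2/3) = 108.8 — ≈ 108.7.

y_n = 6.95 m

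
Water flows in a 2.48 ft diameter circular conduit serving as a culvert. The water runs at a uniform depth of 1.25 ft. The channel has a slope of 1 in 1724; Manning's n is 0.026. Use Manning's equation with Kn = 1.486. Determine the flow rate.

Q = 2.45 ft³/s

For a circular section of diameter D = 2.48 ft at depth y = 1.25 ft, the central angle is θ = 2 arccos(1 − 2y/D) = 3.158 rad. Then A = (D²/8)(θ − sin θ) = 2.44 ft² and P = Dθ/2 = 3.916 ft.
Hydraulic radius R = A/P = 2.44/3.916 = 0.6232 ft.
Manning's equation: Q = (1.486/n) A R^(2/3) S^(1/2) = (1.486/0.026) × 2.44 × 0.6232^(2/3) × 0.00058^(1/2) = 2.45 ft³/s.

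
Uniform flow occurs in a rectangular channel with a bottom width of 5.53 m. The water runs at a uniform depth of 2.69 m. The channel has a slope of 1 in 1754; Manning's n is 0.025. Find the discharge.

Q = 17.5 m³/s

Flow area A = b·y = 5.53 × 2.69 = 14.88 m². Wetted perimeter P = b + 2y = 5.53 + 2×2.69 = 10.91 m.
Hydraulic radius R = A/P = 14.88/10.91 = 1.363 m.
Manning's equation: Q = (1/n) A R^(2/3) S^(1/2) = (1/0.025) × 14.88 × 1.363^(2/3) × 0.0005701^(1/2) = 17.5 m³/s.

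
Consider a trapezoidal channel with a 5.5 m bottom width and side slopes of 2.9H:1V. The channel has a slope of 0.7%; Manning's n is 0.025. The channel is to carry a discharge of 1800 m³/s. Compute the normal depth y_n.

Manning's equation rearranged: A R^(2/3) = nQ / (1·√S) = 0.025 × 1800 / (√0.007) = 537.9.
At y = 8.8 m: A R^(2/3) = 753.8 — high.
At y = 5.69 m: A R^(2/3) = 266 — low.
At y = 7.65 m: A R^(2/3) = 537.2 — matches.

y_n = 7.65 m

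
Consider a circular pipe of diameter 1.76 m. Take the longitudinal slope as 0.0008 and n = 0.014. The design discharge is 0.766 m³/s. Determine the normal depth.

Manning's equation rearranged: A R^(2/3) = nQ / (1·√S) = 0.014 × 0.766 / (√0.0008) = 0.3792.
Trying y = 0.796 m: A R^(2/3) = 0.5915 — over.
Trying y = 0.479 m: A R^(2/3) = 0.2279 — short.
Trying y = 0.624 m: A R^(2/3) = 0.3792 — close enough.

y_n = 0.624 m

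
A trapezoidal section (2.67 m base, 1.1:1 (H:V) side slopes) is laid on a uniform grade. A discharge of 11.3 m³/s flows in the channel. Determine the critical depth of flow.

y_c = 1.05 m

At critical depth, Q² T / (g A³) = 1, i.e. A³/T = Q²/g = 11.3²/9.81 = 13.02.
Trying y = 0.763 m: A³/T = 4.415 — low.
Trying y = 1.17 m: A³/T = 18.92 — high.
Trying y = 1.05 m: A³/T = 13.01 — ≈ 13.02.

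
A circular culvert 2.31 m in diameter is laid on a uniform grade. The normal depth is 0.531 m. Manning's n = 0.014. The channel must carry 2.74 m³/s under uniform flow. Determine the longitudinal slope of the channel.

S = 0.013

For a circular section of diameter D = 2.31 m at depth y = 0.531 m, the central angle is θ = 2 arccos(1 − 2y/D) = 2 rad. Then A = (D²/8)(θ − sin θ) = 0.7276 m² and P = Dθ/2 = 2.31 m.
Hydraulic radius R = A/P = 0.7276/2.31 = 0.315 m.
From Manning's equation, S = [nQ / (1 A R^(2/3))]² = [0.014 × 2.74 / (1 × 0.7276 × 0.315^(2/3))]² = 0.013.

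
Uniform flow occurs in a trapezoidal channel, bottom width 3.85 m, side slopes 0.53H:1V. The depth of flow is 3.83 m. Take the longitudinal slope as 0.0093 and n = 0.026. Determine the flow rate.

Q = 124 m³/s

With bottom width b = 3.85 m and side slope z = 0.53: A = (b + zy)y = (3.85 + 0.53×3.83)×3.83 = 22.52 m²; P = b + 2y√(1+z²) = 3.85 + 2×3.83×1.132 = 12.52 m.
Hydraulic radius R = A/P = 22.52/12.52 = 1.799 m.
Manning's equation: Q = (1/n) A R^(2/3) S^(1/2) = (1/0.026) × 22.52 × 1.799^(2/3) × 0.0093^(1/2) = 124 m³/s.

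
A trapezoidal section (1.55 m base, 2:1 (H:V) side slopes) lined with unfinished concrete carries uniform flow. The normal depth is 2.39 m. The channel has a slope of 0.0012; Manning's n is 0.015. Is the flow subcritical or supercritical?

With bottom width b = 1.55 m and side slope z = 2: A = (b + zy)y = (1.55 + 2×2.39)×2.39 = 15.13 m²; P = b + 2y√(1+z²) = 1.55 + 2×2.39×2.236 = 12.24 m.
Hydraulic radius R = A/P = 15.13/12.24 = 1.236 m.
V = (1/n) R^(2/3) √S = (1/0.015) × 1.236^(2/3) × √0.0012 = 2.66 m/s. Hydraulic depth D_h = A/T = 15.13/11.11 = 1.362 m.
Froude number Fr = V/√(g·D_h) = 2.66/√(9.81×1.362) = 0.728, which is less than 1, so the flow is subcritical.

subcritical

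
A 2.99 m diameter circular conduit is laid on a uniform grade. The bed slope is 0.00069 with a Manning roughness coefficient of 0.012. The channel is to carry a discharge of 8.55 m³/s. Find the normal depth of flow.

y_n = 1.8 m

Manning's equation rearranged: A R^(2/3) = nQ / (1·√S) = 0.012 × 8.55 / (√0.00069) = 3.906.
Trying y = 1.42 m: A R^(2/3) = 2.647 — short.
Trying y = 1.8 m: A R^(2/3) = 3.905 — matches.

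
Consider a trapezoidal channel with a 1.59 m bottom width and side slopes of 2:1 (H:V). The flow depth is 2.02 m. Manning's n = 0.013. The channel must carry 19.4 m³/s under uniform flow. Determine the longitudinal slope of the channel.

S = 0.000449

With bottom width b = 1.59 m and side slope z = 2: A = (b + zy)y = (1.59 + 2×2.02)×2.02 = 11.37 m²; P = b + 2y√(1+z²) = 1.59 + 2×2.02×2.236 = 10.62 m.
Hydraulic radius R = A/P = 11.37/10.62 = 1.07 m.
From Manning's equation, S = [nQ / (1 A R^(2/3))]² = [0.013 × 19.4 / (1 × 11.37 × 1.07^(2/3))]² = 0.000449.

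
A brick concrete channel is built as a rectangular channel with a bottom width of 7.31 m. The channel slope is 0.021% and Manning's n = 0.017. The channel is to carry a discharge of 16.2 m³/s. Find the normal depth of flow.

Manning's equation rearranged: A R^(2/3) = nQ / (1·√S) = 0.017 × 16.2 / (√0.00021) = 19.
Trying y = 1.57 m: A R^(2/3) = 12.22 — too small.
Trying y = 2.37 m: A R^(2/3) = 22.07 — too large.
Trying y = 2.13 m: A R^(2/3) = 18.98 — matches.

y_n = 2.13 m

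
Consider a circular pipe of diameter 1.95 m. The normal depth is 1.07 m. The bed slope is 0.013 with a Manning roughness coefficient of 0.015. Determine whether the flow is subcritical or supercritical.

For a circular section of diameter D = 1.95 m at depth y = 1.07 m, the central angle is θ = 2 arccos(1 − 2y/D) = 3.337 rad. Then A = (D²/8)(θ − sin θ) = 1.678 m² and P = Dθ/2 = 3.253 m.
Hydraulic radius R = A/P = 1.678/3.253 = 0.5158 m.
V = (1/n) R^(2/3) √S = (1/0.015) × 0.5158^(2/3) × √0.013 = 4.889 m/s. Hydraulic depth D_h = A/T = 1.678/1.941 = 0.8647 m.
Froude number Fr = V/√(g·D_h) = 4.889/√(9.81×0.8647) = 1.68, which is greater than 1, so the flow is supercritical.

supercritical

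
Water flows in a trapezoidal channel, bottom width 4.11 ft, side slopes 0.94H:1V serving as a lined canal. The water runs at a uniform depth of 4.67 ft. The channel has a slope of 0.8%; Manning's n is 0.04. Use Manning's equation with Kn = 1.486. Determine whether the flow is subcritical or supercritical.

With bottom width b = 4.11 ft and side slope z = 0.94: A = (b + zy)y = (4.11 + 0.94×4.67)×4.67 = 39.69 ft²; P = b + 2y√(1+z²) = 4.11 + 2×4.67×1.372 = 16.93 ft.
Hydraulic radius R = A/P = 39.69/16.93 = 2.345 ft.
V = (1.486/n) R^(2/3) √S = (1.486/0.04) × 2.345^(2/3) × √0.008 = 5.865 ft/s. Hydraulic depth D_h = A/T = 39.69/12.89 = 3.08 ft.
Froude number Fr = V/√(g·D_h) = 5.865/√(32.2×3.08) = 0.589, which is less than 1, so the flow is subcritical.

subcritical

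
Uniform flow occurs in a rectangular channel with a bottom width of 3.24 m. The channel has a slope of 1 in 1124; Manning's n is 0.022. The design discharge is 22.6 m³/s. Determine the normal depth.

y_n = 4.57 m

Manning's equation rearranged: A R^(2/3) = nQ / (1·√S) = 0.022 × 22.6 / (√0.0008897) = 16.67.
At y = 5.41 m: A R^(2/3) = 20.3 — too large.
At y = 3.19 m: A R^(2/3) = 10.84 — too small.
At y = 4.57 m: A R^(2/3) = 16.68 — matches.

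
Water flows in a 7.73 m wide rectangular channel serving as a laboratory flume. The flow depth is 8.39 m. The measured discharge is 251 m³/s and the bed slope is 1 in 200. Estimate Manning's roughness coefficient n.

n = 0.035

Flow area A = b·y = 7.73 × 8.39 = 64.85 m². Wetted perimeter P = b + 2y = 7.73 + 2×8.39 = 24.51 m.
Hydraulic radius R = A/P = 64.85/24.51 = 2.646 m.
Rearranging Manning's equation: n = (1/Q) A R^(2/3) S^(1/2) = (1/251) × 64.85 × 2.646^(2/3) × √0.005 = 0.035.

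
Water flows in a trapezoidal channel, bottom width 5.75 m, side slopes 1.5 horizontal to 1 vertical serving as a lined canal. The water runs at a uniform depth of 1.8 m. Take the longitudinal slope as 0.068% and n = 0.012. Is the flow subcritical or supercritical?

subcritical

With bottom width b = 5.75 m and side slope z = 1.5: A = (b + zy)y = (5.75 + 1.5×1.8)×1.8 = 15.21 m²; P = b + 2y√(1+z²) = 5.75 + 2×1.8×1.803 = 12.24 m.
Hydraulic radius R = A/P = 15.21/12.24 = 1.243 m.
V = (1/n) R^(2/3) √S = (1/0.012) × 1.243^(2/3) × √0.00068 = 2.512 m/s. Hydraulic depth D_h = A/T = 15.21/11.15 = 1.364 m.
Froude number Fr = V/√(g·D_h) = 2.512/√(9.81×1.364) = 0.687, which is less than 1, so the flow is subcritical.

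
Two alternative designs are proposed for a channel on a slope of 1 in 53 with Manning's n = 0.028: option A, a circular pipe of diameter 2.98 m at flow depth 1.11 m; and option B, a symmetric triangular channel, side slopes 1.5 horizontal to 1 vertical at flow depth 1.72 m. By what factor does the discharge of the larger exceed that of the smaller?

2.1

Channel A: For a circular section of diameter D = 2.98 m at depth y = 1.11 m, the central angle is θ = 2 arccos(1 − 2y/D) = 2.626 rad. Then A = (D²/8)(θ − sin θ) = 2.367 m² and P = Dθ/2 = 3.912 m. Hydraulic radius R = A/P = 2.367/3.912 = 0.6051 m. Q_A = (1/0.028)·2.367·0.6051^(2/3)·√0.01887 = 8.308 m³/s.
Channel B: For a triangular section with side slope z = 1.5: A = zy² = 1.5×1.72² = 4.438 m²; P = 2y√(1+z²) = 2×1.72×1.803 = 6.202 m. Hydraulic radius R = A/P = 4.438/6.202 = 0.7156 m. Q_B = (1/0.028)·4.438·0.7156^(2/3)·√0.01887 = 17.42 m³/s.
The larger discharge is 17.42 m³/s and the smaller is 8.308 m³/s; the ratio is 2.1.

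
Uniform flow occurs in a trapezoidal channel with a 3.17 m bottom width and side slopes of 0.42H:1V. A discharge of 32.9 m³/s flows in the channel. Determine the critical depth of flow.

At critical depth, Q² T / (g A³) = 1, i.e. A³/T = Q²/g = 32.9²/9.81 = 110.3.
Trying y = 2.44 m: A³/T = 205.4 — over.
Trying y = 1.58 m: A³/T = 49.41 — short.
Trying y = 2.02 m: A³/T = 109.9 — matches.

y_c = 2.02 m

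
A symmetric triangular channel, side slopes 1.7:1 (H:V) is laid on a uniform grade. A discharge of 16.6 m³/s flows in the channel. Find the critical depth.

y_c = 1.81 m

At critical depth, Q² T / (g A³) = 1, i.e. A³/T = Q²/g = 16.6²/9.81 = 28.09.
Trying y = 1.36 m: A³/T = 6.723 — too small.
Trying y = 2.29 m: A³/T = 91 — too large.
Trying y = 1.81 m: A³/T = 28.07 — matches.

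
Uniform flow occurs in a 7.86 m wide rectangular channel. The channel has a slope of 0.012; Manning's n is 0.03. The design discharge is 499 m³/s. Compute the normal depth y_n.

y_n = 8.91 m

Manning's equation rearranged: A R^(2/3) = nQ / (1·√S) = 0.03 × 499 / (√0.012) = 136.7.
Trying y = 10.5 m: A R^(2/3) = 166.3 — over.
Trying y = 6.77 m: A R^(2/3) = 97.67 — short.
Trying y = 8.91 m: A R^(2/3) = 136.7 — ≈ 136.7.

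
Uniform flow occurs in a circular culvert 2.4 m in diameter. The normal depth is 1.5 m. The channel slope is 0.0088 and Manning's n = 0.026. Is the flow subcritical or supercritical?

For a circular section of diameter D = 2.4 m at depth y = 1.5 m, the central angle is θ = 2 arccos(1 − 2y/D) = 3.647 rad. Then A = (D²/8)(θ − sin θ) = 2.974 m² and P = Dθ/2 = 4.376 m.
Hydraulic radius R = A/P = 2.974/4.376 = 0.6796 m.
V = (1/n) R^(2/3) √S = (1/0.026) × 0.6796^(2/3) × √0.0088 = 2.789 m/s. Hydraulic depth D_h = A/T = 2.974/2.324 = 1.28 m.
Froude number Fr = V/√(g·D_h) = 2.789/√(9.81×1.28) = 0.787, which is less than 1, so the flow is subcritical.

subcritical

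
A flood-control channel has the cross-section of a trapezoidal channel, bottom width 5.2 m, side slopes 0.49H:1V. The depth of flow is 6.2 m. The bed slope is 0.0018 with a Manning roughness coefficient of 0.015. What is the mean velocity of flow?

With bottom width b = 5.2 m and side slope z = 0.49: A = (b + zy)y = (5.2 + 0.49×6.2)×6.2 = 51.08 m²; P = b + 2y√(1+z²) = 5.2 + 2×6.2×1.114 = 19.01 m.
Hydraulic radius R = A/P = 51.08/19.01 = 2.687 m.
From Manning's equation, V = (1/n) R^(2/3) S^(1/2) = (1/0.015) × 2.687^(2/3) × 0.0018^(1/2) = 5.47 m/s.

V = 5.47 m/s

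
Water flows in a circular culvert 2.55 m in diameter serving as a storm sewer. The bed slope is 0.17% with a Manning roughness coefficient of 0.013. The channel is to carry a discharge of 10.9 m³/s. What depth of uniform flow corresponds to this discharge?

Manning's equation rearranged: A R^(2/3) = nQ / (1·√S) = 0.013 × 10.9 / (√0.0017) = 3.437.
Trying y = 2.15 m: A R^(2/3) = 3.874 — high.
Trying y = 1.91 m: A R^(2/3) = 3.444 — ≈ 3.437.

y_n = 1.91 m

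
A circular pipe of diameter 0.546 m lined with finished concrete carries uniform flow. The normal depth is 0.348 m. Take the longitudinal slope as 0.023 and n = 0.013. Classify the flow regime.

For a circular section of diameter D = 0.546 m at depth y = 0.348 m, the central angle is θ = 2 arccos(1 − 2y/D) = 3.698 rad. Then A = (D²/8)(θ − sin θ) = 0.1575 m² and P = Dθ/2 = 1.01 m.
Hydraulic radius R = A/P = 0.1575/1.01 = 0.156 m.
V = (1/n) R^(2/3) √S = (1/0.013) × 0.156^(2/3) × √0.023 = 3.381 m/s. Hydraulic depth D_h = A/T = 0.1575/0.525 = 0.3 m.
Froude number Fr = V/√(g·D_h) = 3.381/√(9.81×0.3) = 1.97, which is greater than 1, so the flow is supercritical.

supercritical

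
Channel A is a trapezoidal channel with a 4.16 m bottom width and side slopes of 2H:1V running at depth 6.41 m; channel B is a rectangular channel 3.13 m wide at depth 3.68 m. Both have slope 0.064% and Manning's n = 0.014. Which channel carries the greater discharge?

channel A

Channel A: With bottom width b = 4.16 m and side slope z = 2: A = (b + zy)y = (4.16 + 2×6.41)×6.41 = 108.8 m²; P = b + 2y√(1+z²) = 4.16 + 2×6.41×2.236 = 32.83 m. Hydraulic radius R = A/P = 108.8/32.83 = 3.316 m. Q_A = (1/0.014)·108.8·3.316^(2/3)·√0.00064 = 437.3 m³/s.
Channel B: Flow area A = b·y = 3.13 × 3.68 = 11.52 m². Wetted perimeter P = b + 2y = 3.13 + 2×3.68 = 10.49 m. Hydraulic radius R = A/P = 11.52/10.49 = 1.098 m. Q_B = (1/0.014)·11.52·1.098^(2/3)·√0.00064 = 22.15 m³/s.
Q_A = 437.3 m³/s vs Q_B = 22.15 m³/s, so channel A carries more.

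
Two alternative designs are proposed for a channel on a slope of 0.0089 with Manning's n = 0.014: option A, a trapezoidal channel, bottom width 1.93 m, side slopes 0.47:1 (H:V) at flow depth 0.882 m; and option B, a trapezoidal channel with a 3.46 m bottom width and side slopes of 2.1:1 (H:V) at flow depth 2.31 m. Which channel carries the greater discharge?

channel B

Channel A: With bottom width b = 1.93 m and side slope z = 0.47: A = (b + zy)y = (1.93 + 0.47×0.882)×0.882 = 2.068 m²; P = b + 2y√(1+z²) = 1.93 + 2×0.882×1.105 = 3.879 m. Hydraulic radius R = A/P = 2.068/3.879 = 0.5331 m. Q_A = (1/0.014)·2.068·0.5331^(2/3)·√0.0089 = 9.161 m³/s.
Channel B: With bottom width b = 3.46 m and side slope z = 2.1: A = (b + zy)y = (3.46 + 2.1×2.31)×2.31 = 19.2 m²; P = b + 2y√(1+z²) = 3.46 + 2×2.31×2.326 = 14.21 m. Hydraulic radius R = A/P = 19.2/14.21 = 1.351 m. Q_B = (1/0.014)·19.2·1.351^(2/3)·√0.0089 = 158.1 m³/s.
Q_A = 9.161 m³/s vs Q_B = 158.1 m³/s, so channel B carries more.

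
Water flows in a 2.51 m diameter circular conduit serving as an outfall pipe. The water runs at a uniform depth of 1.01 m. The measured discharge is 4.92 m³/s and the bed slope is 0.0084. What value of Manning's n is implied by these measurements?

For a circular section of diameter D = 2.51 m at depth y = 1.01 m, the central angle is θ = 2 arccos(1 − 2y/D) = 2.749 rad. Then A = (D²/8)(θ − sin θ) = 1.863 m² and P = Dθ/2 = 3.45 m.
Hydraulic radius R = A/P = 1.863/3.45 = 0.5401 m.
Rearranging Manning's equation: n = (1/Q) A R^(2/3) S^(1/2) = (1/4.92) × 1.863 × 0.5401^(2/3) × √0.0084 = 0.023.

n = 0.023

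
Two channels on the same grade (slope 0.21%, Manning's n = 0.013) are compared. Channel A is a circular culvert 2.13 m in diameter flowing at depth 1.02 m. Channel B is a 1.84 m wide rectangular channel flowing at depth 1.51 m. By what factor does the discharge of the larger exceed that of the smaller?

1.76

Channel A: For a circular section of diameter D = 2.13 m at depth y = 1.02 m, the central angle is θ = 2 arccos(1 − 2y/D) = 3.057 rad. Then A = (D²/8)(θ − sin θ) = 1.686 m² and P = Dθ/2 = 3.256 m. Hydraulic radius R = A/P = 1.686/3.256 = 0.5178 m. Q_A = (1/0.013)·1.686·0.5178^(2/3)·√0.0021 = 3.832 m³/s.
Channel B: Flow area A = b·y = 1.84 × 1.51 = 2.778 m². Wetted perimeter P = b + 2y = 1.84 + 2×1.51 = 4.86 m. Hydraulic radius R = A/P = 2.778/4.86 = 0.5717 m. Q_B = (1/0.013)·2.778·0.5717^(2/3)·√0.0021 = 6.746 m³/s.
The larger discharge is 6.746 m³/s and the smaller is 3.832 m³/s; the ratio is 1.76.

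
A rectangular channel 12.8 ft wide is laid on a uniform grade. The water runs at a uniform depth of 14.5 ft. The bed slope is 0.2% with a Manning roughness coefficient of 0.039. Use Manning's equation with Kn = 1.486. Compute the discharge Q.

Q = 854 ft³/s

Flow area A = b·y = 12.8 × 14.5 = 185.6 ft². Wetted perimeter P = b + 2y = 12.8 + 2×14.5 = 41.8 ft.
Hydraulic radius R = A/P = 185.6/41.8 = 4.44 ft.
Manning's equation: Q = (1.486/n) A R^(2/3) S^(1/2) = (1.486/0.039) × 185.6 × 4.44^(2/3) × 0.002^(1/2) = 854 ft³/s.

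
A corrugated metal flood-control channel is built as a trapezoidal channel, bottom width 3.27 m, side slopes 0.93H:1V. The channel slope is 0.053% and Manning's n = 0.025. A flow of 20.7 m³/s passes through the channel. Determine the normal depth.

Manning's equation rearranged: A R^(2/3) = nQ / (1·√S) = 0.025 × 20.7 / (√0.00053) = 22.48.
Trying y = 2.42 m: A R^(2/3) = 16.34 — low.
Trying y = 3.34 m: A R^(2/3) = 30.55 — high.
Trying y = 2.86 m: A R^(2/3) = 22.52 — ≈ 22.48.

y_n = 2.86 m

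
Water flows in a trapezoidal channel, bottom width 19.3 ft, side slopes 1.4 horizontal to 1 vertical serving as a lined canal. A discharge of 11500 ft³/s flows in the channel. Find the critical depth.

y_c = 15.5 ft

At critical depth, Q² T / (g A³) = 1, i.e. A³/T = Q²/g = 11500²/32.2 = 4107000.
Trying y = 17.1 ft: A³/T = 6017000 — over.
Trying y = 15.5 ft: A³/T = 4093000 — ≈ 4107000.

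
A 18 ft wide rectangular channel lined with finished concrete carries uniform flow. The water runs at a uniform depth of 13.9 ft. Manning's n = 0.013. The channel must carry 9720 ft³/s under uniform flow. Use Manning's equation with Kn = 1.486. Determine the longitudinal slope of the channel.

Flow area A = b·y = 18 × 13.9 = 250.2 ft². Wetted perimeter P = b + 2y = 18 + 2×13.9 = 45.8 ft.
Hydraulic radius R = A/P = 250.2/45.8 = 5.463 ft.
From Manning's equation, S = [nQ / (1.486 A R^(2/3))]² = [0.013 × 9720 / (1.486 × 250.2 × 5.463^(2/3))]² = 0.012.

S = 0.012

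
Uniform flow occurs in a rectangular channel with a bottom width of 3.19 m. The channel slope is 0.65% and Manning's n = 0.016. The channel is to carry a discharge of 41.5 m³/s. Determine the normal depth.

Manning's equation rearranged: A R^(2/3) = nQ / (1·√S) = 0.016 × 41.5 / (√0.0065) = 8.236.
At y = 2.11 m: A R^(2/3) = 6.313 — short.
At y = 2.6 m: A R^(2/3) = 8.231 — matches.

y_n = 2.6 m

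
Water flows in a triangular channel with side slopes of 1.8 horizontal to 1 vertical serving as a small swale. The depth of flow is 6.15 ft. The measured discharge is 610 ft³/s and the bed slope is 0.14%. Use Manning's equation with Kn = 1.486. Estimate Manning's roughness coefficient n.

For a triangular section with side slope z = 1.8: A = zy² = 1.8×6.15² = 68.08 ft²; P = 2y√(1+z²) = 2×6.15×2.059 = 25.33 ft.
Hydraulic radius R = A/P = 68.08/25.33 = 2.688 ft.
Rearranging Manning's equation: n = (1.486/Q) A R^(2/3) S^(1/2) = (1.486/610) × 68.08 × 2.688^(2/3) × √0.0014 = 0.012.

n = 0.012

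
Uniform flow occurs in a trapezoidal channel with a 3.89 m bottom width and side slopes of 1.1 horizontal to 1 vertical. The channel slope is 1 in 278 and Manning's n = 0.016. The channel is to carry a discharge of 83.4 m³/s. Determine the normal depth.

Manning's equation rearranged: A R^(2/3) = nQ / (1·√S) = 0.016 × 83.4 / (√0.003597) = 22.25.
At y = 3.22 m: A R^(2/3) = 35.11 — high.
At y = 2.03 m: A R^(2/3) = 14.44 — low.
At y = 2.55 m: A R^(2/3) = 22.25 — matches.

y_n = 2.55 m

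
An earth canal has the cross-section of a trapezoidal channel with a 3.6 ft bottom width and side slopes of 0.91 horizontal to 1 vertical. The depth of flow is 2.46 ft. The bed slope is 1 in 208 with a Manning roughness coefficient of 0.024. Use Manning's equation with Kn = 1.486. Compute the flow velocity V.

With bottom width b = 3.6 ft and side slope z = 0.91: A = (b + zy)y = (3.6 + 0.91×2.46)×2.46 = 14.36 ft²; P = b + 2y√(1+z²) = 3.6 + 2×2.46×1.352 = 10.25 ft.
Hydraulic radius R = A/P = 14.36/10.25 = 1.401 ft.
From Manning's equation, V = (1.486/n) R^(2/3) S^(1/2) = (1.486/0.024) × 1.401^(2/3) × 0.004808^(1/2) = 5.38 ft/s.

V = 5.38 ft/s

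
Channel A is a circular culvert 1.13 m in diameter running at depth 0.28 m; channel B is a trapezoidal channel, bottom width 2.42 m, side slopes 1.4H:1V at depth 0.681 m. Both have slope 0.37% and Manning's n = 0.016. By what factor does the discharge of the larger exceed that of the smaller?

Channel A: For a circular section of diameter D = 1.13 m at depth y = 0.28 m, the central angle is θ = 2 arccos(1 − 2y/D) = 2.084 rad. Then A = (D²/8)(θ − sin θ) = 0.1936 m² and P = Dθ/2 = 1.178 m. Hydraulic radius R = A/P = 0.1936/1.178 = 0.1644 m. Q_A = (1/0.016)·0.1936·0.1644^(2/3)·√0.0037 = 0.2209 m³/s.
Channel B: With bottom width b = 2.42 m and side slope z = 1.4: A = (b + zy)y = (2.42 + 1.4×0.681)×0.681 = 2.297 m²; P = b + 2y√(1+z²) = 2.42 + 2×0.681×1.72 = 4.763 m. Hydraulic radius R = A/P = 2.297/4.763 = 0.4823 m. Q_B = (1/0.016)·2.297·0.4823^(2/3)·√0.0037 = 5.371 m³/s.
The larger discharge is 5.371 m³/s and the smaller is 0.2209 m³/s; the ratio is 24.3.

24.3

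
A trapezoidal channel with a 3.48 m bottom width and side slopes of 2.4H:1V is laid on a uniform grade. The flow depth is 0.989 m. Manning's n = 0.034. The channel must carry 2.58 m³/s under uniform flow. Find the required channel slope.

With bottom width b = 3.48 m and side slope z = 2.4: A = (b + zy)y = (3.48 + 2.4×0.989)×0.989 = 5.789 m²; P = b + 2y√(1+z²) = 3.48 + 2×0.989×2.6 = 8.623 m.
Hydraulic radius R = A/P = 5.789/8.623 = 0.6714 m.
From Manning's equation, S = [nQ / (1 A R^(2/3))]² = [0.034 × 2.58 / (1 × 5.789 × 0.6714^(2/3))]² = 0.000391.

S = 0.000391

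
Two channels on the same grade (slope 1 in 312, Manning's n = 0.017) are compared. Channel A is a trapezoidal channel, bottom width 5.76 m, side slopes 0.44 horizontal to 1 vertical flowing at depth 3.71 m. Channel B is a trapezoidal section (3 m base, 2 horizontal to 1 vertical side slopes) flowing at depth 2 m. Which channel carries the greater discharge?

channel A

Channel A: With bottom width b = 5.76 m and side slope z = 0.44: A = (b + zy)y = (5.76 + 0.44×3.71)×3.71 = 27.43 m²; P = b + 2y√(1+z²) = 5.76 + 2×3.71×1.093 = 13.87 m. Hydraulic radius R = A/P = 27.43/13.87 = 1.978 m. Q_A = (1/0.017)·27.43·1.978^(2/3)·√0.003205 = 143.9 m³/s.
Channel B: With bottom width b = 3 m and side slope z = 2: A = (b + zy)y = (3 + 2×2)×2 = 14 m²; P = b + 2y√(1+z²) = 3 + 2×2×2.236 = 11.94 m. Hydraulic radius R = A/P = 14/11.94 = 1.172 m. Q_B = (1/0.017)·14·1.172^(2/3)·√0.003205 = 51.83 m³/s.
Q_A = 143.9 m³/s vs Q_B = 51.83 m³/s, so channel A carries more.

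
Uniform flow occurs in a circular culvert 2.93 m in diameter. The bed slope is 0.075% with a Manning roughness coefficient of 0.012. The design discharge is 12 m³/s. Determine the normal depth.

y_n = 2.3 m

Manning's equation rearranged: A R^(2/3) = nQ / (1·√S) = 0.012 × 12 / (√0.00075) = 5.258.
Trying y = 2.57 m: A R^(2/3) = 5.765 — over.
Trying y = 1.71 m: A R^(2/3) = 3.527 — short.
Trying y = 2.3 m: A R^(2/3) = 5.254 — matches.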